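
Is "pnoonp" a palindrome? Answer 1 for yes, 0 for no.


Input: pnoonp
Reversed: pnoonp
  Compare pos 0 ('p') with pos 5 ('p'): match
  Compare pos 1 ('n') with pos 4 ('n'): match
  Compare pos 2 ('o') with pos 3 ('o'): match
Result: palindrome

1


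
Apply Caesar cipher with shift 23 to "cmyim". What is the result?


Caesar cipher: shift "cmyim" by 23
  'c' (pos 2) + 23 = pos 25 = 'z'
  'm' (pos 12) + 23 = pos 9 = 'j'
  'y' (pos 24) + 23 = pos 21 = 'v'
  'i' (pos 8) + 23 = pos 5 = 'f'
  'm' (pos 12) + 23 = pos 9 = 'j'
Result: zjvfj

zjvfj


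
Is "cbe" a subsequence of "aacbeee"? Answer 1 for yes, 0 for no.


Check if "cbe" is a subsequence of "aacbeee"
Greedy scan:
  Position 0 ('a'): no match needed
  Position 1 ('a'): no match needed
  Position 2 ('c'): matches sub[0] = 'c'
  Position 3 ('b'): matches sub[1] = 'b'
  Position 4 ('e'): matches sub[2] = 'e'
  Position 5 ('e'): no match needed
  Position 6 ('e'): no match needed
All 3 characters matched => is a subsequence

1


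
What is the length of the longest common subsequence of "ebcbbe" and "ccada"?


LCS of "ebcbbe" and "ccada"
DP table:
           c    c    a    d    a
      0    0    0    0    0    0
  e   0    0    0    0    0    0
  b   0    0    0    0    0    0
  c   0    1    1    1    1    1
  b   0    1    1    1    1    1
  b   0    1    1    1    1    1
  e   0    1    1    1    1    1
LCS length = dp[6][5] = 1

1


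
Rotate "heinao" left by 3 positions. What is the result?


Input: "heinao", rotate left by 3
First 3 characters: "hei"
Remaining characters: "nao"
Concatenate remaining + first: "nao" + "hei" = "naohei"

naohei


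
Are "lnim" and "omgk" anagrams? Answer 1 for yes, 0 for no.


Strings: "lnim", "omgk"
Sorted first:  ilmn
Sorted second: gkmo
Differ at position 0: 'i' vs 'g' => not anagrams

0


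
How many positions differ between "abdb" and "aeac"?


Comparing "abdb" and "aeac" position by position:
  Position 0: 'a' vs 'a' => same
  Position 1: 'b' vs 'e' => DIFFER
  Position 2: 'd' vs 'a' => DIFFER
  Position 3: 'b' vs 'c' => DIFFER
Positions that differ: 3

3


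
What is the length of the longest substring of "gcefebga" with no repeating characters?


Input: "gcefebga"
Sliding window (track last position of each char):
  Position 0 ('g'): window [0,0] length 1 -- new best
  Position 1 ('c'): window [0,1] length 2 -- new best
  Position 2 ('e'): window [0,2] length 3 -- new best
  Position 3 ('f'): window [0,3] length 4 -- new best
  Position 4 ('e'): repeat (last at 2), move window start to 3
  Position 4 ('e'): window [3,4] length 2
  Position 5 ('b'): window [3,5] length 3
  Position 6 ('g'): window [3,6] length 4
  Position 7 ('a'): window [3,7] length 5 -- new best
Longest substring with no repeats: "febga" with length 5

5


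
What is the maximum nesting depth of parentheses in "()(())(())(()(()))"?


Input: "()(())(())(()(()))"
Tracking depth:
  Position 0 '(': depth becomes 1
  Position 1 ')': depth becomes 0
  Position 2 '(': depth becomes 1
  Position 3 '(': depth becomes 2
  Position 4 ')': depth becomes 1
  Position 5 ')': depth becomes 0
  Position 6 '(': depth becomes 1
  Position 7 '(': depth becomes 2
  Position 8 ')': depth becomes 1
  Position 9 ')': depth becomes 0
  Position 10 '(': depth becomes 1
  Position 11 '(': depth becomes 2
  Position 12 ')': depth becomes 1
  Position 13 '(': depth becomes 2
  Position 14 '(': depth becomes 3
  Position 15 ')': depth becomes 2
  Position 16 ')': depth becomes 1
  Position 17 ')': depth becomes 0
Maximum depth reached: 3

3


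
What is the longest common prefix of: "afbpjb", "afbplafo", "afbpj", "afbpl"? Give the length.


Words: afbpjb, afbplafo, afbpj, afbpl
  Position 0: all 'a' => match
  Position 1: all 'f' => match
  Position 2: all 'b' => match
  Position 3: all 'p' => match
  Position 4: ('j', 'l', 'j', 'l') => mismatch, stop
LCP = "afbp" (length 4)

4


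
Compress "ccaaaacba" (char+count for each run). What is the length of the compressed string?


Input: ccaaaacba
Runs:
  'c' x 2 => "c2"
  'a' x 4 => "a4"
  'c' x 1 => "c1"
  'b' x 1 => "b1"
  'a' x 1 => "a1"
Compressed: "c2a4c1b1a1"
Compressed length: 10

10


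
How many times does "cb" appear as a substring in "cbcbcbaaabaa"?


Searching for "cb" in "cbcbcbaaabaa"
Scanning each position:
  Position 0: "cb" => MATCH
  Position 1: "bc" => no
  Position 2: "cb" => MATCH
  Position 3: "bc" => no
  Position 4: "cb" => MATCH
  Position 5: "ba" => no
  Position 6: "aa" => no
  Position 7: "aa" => no
  Position 8: "ab" => no
  Position 9: "ba" => no
  Position 10: "aa" => no
Total occurrences: 3

3


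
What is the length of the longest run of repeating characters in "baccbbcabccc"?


Input: "baccbbcabccc"
Scanning for longest run:
  Position 1 ('a'): new char, reset run to 1
  Position 2 ('c'): new char, reset run to 1
  Position 3 ('c'): continues run of 'c', length=2
  Position 4 ('b'): new char, reset run to 1
  Position 5 ('b'): continues run of 'b', length=2
  Position 6 ('c'): new char, reset run to 1
  Position 7 ('a'): new char, reset run to 1
  Position 8 ('b'): new char, reset run to 1
  Position 9 ('c'): new char, reset run to 1
  Position 10 ('c'): continues run of 'c', length=2
  Position 11 ('c'): continues run of 'c', length=3
Longest run: 'c' with length 3

3


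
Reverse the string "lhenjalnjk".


Input: lhenjalnjk
Reading characters right to left:
  Position 9: 'k'
  Position 8: 'j'
  Position 7: 'n'
  Position 6: 'l'
  Position 5: 'a'
  Position 4: 'j'
  Position 3: 'n'
  Position 2: 'e'
  Position 1: 'h'
  Position 0: 'l'
Reversed: kjnlajnehl

kjnlajnehl


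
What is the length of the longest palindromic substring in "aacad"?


Input: "aacad"
Checking substrings for palindromes:
  [1:4] "aca" (len 3) => palindrome
  [0:2] "aa" (len 2) => palindrome
Longest palindromic substring: "aca" with length 3

3


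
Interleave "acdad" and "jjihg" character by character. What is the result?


Interleaving "acdad" and "jjihg":
  Position 0: 'a' from first, 'j' from second => "aj"
  Position 1: 'c' from first, 'j' from second => "cj"
  Position 2: 'd' from first, 'i' from second => "di"
  Position 3: 'a' from first, 'h' from second => "ah"
  Position 4: 'd' from first, 'g' from second => "dg"
Result: ajcjdiahdg

ajcjdiahdg


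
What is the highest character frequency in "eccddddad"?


Input: eccddddad
Character counts:
  'a': 1
  'c': 2
  'd': 5
  'e': 1
Maximum frequency: 5

5


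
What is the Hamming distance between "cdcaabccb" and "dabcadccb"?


Comparing "cdcaabccb" and "dabcadccb" position by position:
  Position 0: 'c' vs 'd' => differ
  Position 1: 'd' vs 'a' => differ
  Position 2: 'c' vs 'b' => differ
  Position 3: 'a' vs 'c' => differ
  Position 4: 'a' vs 'a' => same
  Position 5: 'b' vs 'd' => differ
  Position 6: 'c' vs 'c' => same
  Position 7: 'c' vs 'c' => same
  Position 8: 'b' vs 'b' => same
Total differences (Hamming distance): 5

5


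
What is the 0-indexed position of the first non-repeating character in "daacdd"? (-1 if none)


Input: daacdd
Character frequencies:
  'a': 2
  'c': 1
  'd': 3
Scanning left to right for freq == 1:
  Position 0 ('d'): freq=3, skip
  Position 1 ('a'): freq=2, skip
  Position 2 ('a'): freq=2, skip
  Position 3 ('c'): unique! => answer = 3

3


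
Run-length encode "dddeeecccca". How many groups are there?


Input: dddeeecccca
Scanning for consecutive runs:
  Group 1: 'd' x 3 (positions 0-2)
  Group 2: 'e' x 3 (positions 3-5)
  Group 3: 'c' x 4 (positions 6-9)
  Group 4: 'a' x 1 (positions 10-10)
Total groups: 4

4


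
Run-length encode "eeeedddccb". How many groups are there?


Input: eeeedddccb
Scanning for consecutive runs:
  Group 1: 'e' x 4 (positions 0-3)
  Group 2: 'd' x 3 (positions 4-6)
  Group 3: 'c' x 2 (positions 7-8)
  Group 4: 'b' x 1 (positions 9-9)
Total groups: 4

4


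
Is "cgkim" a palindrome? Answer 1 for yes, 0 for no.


Input: cgkim
Reversed: mikgc
  Compare pos 0 ('c') with pos 4 ('m'): MISMATCH
  Compare pos 1 ('g') with pos 3 ('i'): MISMATCH
Result: not a palindrome

0


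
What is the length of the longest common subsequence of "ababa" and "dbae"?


LCS of "ababa" and "dbae"
DP table:
           d    b    a    e
      0    0    0    0    0
  a   0    0    0    1    1
  b   0    0    1    1    1
  a   0    0    1    2    2
  b   0    0    1    2    2
  a   0    0    1    2    2
LCS length = dp[5][4] = 2

2


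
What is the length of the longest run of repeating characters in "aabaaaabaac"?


Input: "aabaaaabaac"
Scanning for longest run:
  Position 1 ('a'): continues run of 'a', length=2
  Position 2 ('b'): new char, reset run to 1
  Position 3 ('a'): new char, reset run to 1
  Position 4 ('a'): continues run of 'a', length=2
  Position 5 ('a'): continues run of 'a', length=3
  Position 6 ('a'): continues run of 'a', length=4
  Position 7 ('b'): new char, reset run to 1
  Position 8 ('a'): new char, reset run to 1
  Position 9 ('a'): continues run of 'a', length=2
  Position 10 ('c'): new char, reset run to 1
Longest run: 'a' with length 4

4


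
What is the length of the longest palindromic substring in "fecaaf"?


Input: "fecaaf"
Checking substrings for palindromes:
  [3:5] "aa" (len 2) => palindrome
Longest palindromic substring: "aa" with length 2

2


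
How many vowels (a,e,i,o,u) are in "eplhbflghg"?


Input: eplhbflghg
Checking each character:
  'e' at position 0: vowel (running total: 1)
  'p' at position 1: consonant
  'l' at position 2: consonant
  'h' at position 3: consonant
  'b' at position 4: consonant
  'f' at position 5: consonant
  'l' at position 6: consonant
  'g' at position 7: consonant
  'h' at position 8: consonant
  'g' at position 9: consonant
Total vowels: 1

1


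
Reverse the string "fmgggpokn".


Input: fmgggpokn
Reading characters right to left:
  Position 8: 'n'
  Position 7: 'k'
  Position 6: 'o'
  Position 5: 'p'
  Position 4: 'g'
  Position 3: 'g'
  Position 2: 'g'
  Position 1: 'm'
  Position 0: 'f'
Reversed: nkopgggmf

nkopgggmf


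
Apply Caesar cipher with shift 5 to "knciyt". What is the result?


Caesar cipher: shift "knciyt" by 5
  'k' (pos 10) + 5 = pos 15 = 'p'
  'n' (pos 13) + 5 = pos 18 = 's'
  'c' (pos 2) + 5 = pos 7 = 'h'
  'i' (pos 8) + 5 = pos 13 = 'n'
  'y' (pos 24) + 5 = pos 3 = 'd'
  't' (pos 19) + 5 = pos 24 = 'y'
Result: pshndy

pshndy


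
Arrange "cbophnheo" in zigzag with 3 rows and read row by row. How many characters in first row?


Zigzag "cbophnheo" into 3 rows:
Placing characters:
  'c' => row 0
  'b' => row 1
  'o' => row 2
  'p' => row 1
  'h' => row 0
  'n' => row 1
  'h' => row 2
  'e' => row 1
  'o' => row 0
Rows:
  Row 0: "cho"
  Row 1: "bpne"
  Row 2: "oh"
First row length: 3

3


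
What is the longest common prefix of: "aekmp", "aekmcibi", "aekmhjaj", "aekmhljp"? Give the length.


Words: aekmp, aekmcibi, aekmhjaj, aekmhljp
  Position 0: all 'a' => match
  Position 1: all 'e' => match
  Position 2: all 'k' => match
  Position 3: all 'm' => match
  Position 4: ('p', 'c', 'h', 'h') => mismatch, stop
LCP = "aekm" (length 4)

4


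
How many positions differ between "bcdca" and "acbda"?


Comparing "bcdca" and "acbda" position by position:
  Position 0: 'b' vs 'a' => DIFFER
  Position 1: 'c' vs 'c' => same
  Position 2: 'd' vs 'b' => DIFFER
  Position 3: 'c' vs 'd' => DIFFER
  Position 4: 'a' vs 'a' => same
Positions that differ: 3

3


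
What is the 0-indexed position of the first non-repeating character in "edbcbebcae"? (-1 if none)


Input: edbcbebcae
Character frequencies:
  'a': 1
  'b': 3
  'c': 2
  'd': 1
  'e': 3
Scanning left to right for freq == 1:
  Position 0 ('e'): freq=3, skip
  Position 1 ('d'): unique! => answer = 1

1


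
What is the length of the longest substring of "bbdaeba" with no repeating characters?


Input: "bbdaeba"
Sliding window (track last position of each char):
  Position 0 ('b'): window [0,0] length 1 -- new best
  Position 1 ('b'): repeat (last at 0), move window start to 1
  Position 1 ('b'): window [1,1] length 1
  Position 2 ('d'): window [1,2] length 2 -- new best
  Position 3 ('a'): window [1,3] length 3 -- new best
  Position 4 ('e'): window [1,4] length 4 -- new best
  Position 5 ('b'): repeat (last at 1), move window start to 2
  Position 5 ('b'): window [2,5] length 4
  Position 6 ('a'): repeat (last at 3), move window start to 4
  Position 6 ('a'): window [4,6] length 3
Longest substring with no repeats: "bdae" with length 4

4


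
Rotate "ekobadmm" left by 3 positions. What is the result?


Input: "ekobadmm", rotate left by 3
First 3 characters: "eko"
Remaining characters: "badmm"
Concatenate remaining + first: "badmm" + "eko" = "badmmeko"

badmmeko


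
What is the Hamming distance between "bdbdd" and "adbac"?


Comparing "bdbdd" and "adbac" position by position:
  Position 0: 'b' vs 'a' => differ
  Position 1: 'd' vs 'd' => same
  Position 2: 'b' vs 'b' => same
  Position 3: 'd' vs 'a' => differ
  Position 4: 'd' vs 'c' => differ
Total differences (Hamming distance): 3

3


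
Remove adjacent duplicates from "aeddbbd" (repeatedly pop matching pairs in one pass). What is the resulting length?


Input: aeddbbd
Stack-based adjacent duplicate removal:
  Read 'a': push. Stack: a
  Read 'e': push. Stack: ae
  Read 'd': push. Stack: aed
  Read 'd': matches stack top 'd' => pop. Stack: ae
  Read 'b': push. Stack: aeb
  Read 'b': matches stack top 'b' => pop. Stack: ae
  Read 'd': push. Stack: aed
Final stack: "aed" (length 3)

3


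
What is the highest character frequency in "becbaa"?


Input: becbaa
Character counts:
  'a': 2
  'b': 2
  'c': 1
  'e': 1
Maximum frequency: 2

2


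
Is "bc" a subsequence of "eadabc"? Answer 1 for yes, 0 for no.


Check if "bc" is a subsequence of "eadabc"
Greedy scan:
  Position 0 ('e'): no match needed
  Position 1 ('a'): no match needed
  Position 2 ('d'): no match needed
  Position 3 ('a'): no match needed
  Position 4 ('b'): matches sub[0] = 'b'
  Position 5 ('c'): matches sub[1] = 'c'
All 2 characters matched => is a subsequence

1


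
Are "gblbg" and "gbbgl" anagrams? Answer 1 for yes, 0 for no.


Strings: "gblbg", "gbbgl"
Sorted first:  bbggl
Sorted second: bbggl
Sorted forms match => anagrams

1


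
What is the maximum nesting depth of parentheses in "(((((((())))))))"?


Input: "(((((((())))))))"
Tracking depth:
  Position 0 '(': depth becomes 1
  Position 1 '(': depth becomes 2
  Position 2 '(': depth becomes 3
  Position 3 '(': depth becomes 4
  Position 4 '(': depth becomes 5
  Position 5 '(': depth becomes 6
  Position 6 '(': depth becomes 7
  Position 7 '(': depth becomes 8
  Position 8 ')': depth becomes 7
  Position 9 ')': depth becomes 6
  Position 10 ')': depth becomes 5
  Position 11 ')': depth becomes 4
  Position 12 ')': depth becomes 3
  Position 13 ')': depth becomes 2
  Position 14 ')': depth becomes 1
  Position 15 ')': depth becomes 0
Maximum depth reached: 8

8


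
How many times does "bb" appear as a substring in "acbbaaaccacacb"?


Searching for "bb" in "acbbaaaccacacb"
Scanning each position:
  Position 0: "ac" => no
  Position 1: "cb" => no
  Position 2: "bb" => MATCH
  Position 3: "ba" => no
  Position 4: "aa" => no
  Position 5: "aa" => no
  Position 6: "ac" => no
  Position 7: "cc" => no
  Position 8: "ca" => no
  Position 9: "ac" => no
  Position 10: "ca" => no
  Position 11: "ac" => no
  Position 12: "cb" => no
Total occurrences: 1

1


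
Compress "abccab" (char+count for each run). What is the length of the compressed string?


Input: abccab
Runs:
  'a' x 1 => "a1"
  'b' x 1 => "b1"
  'c' x 2 => "c2"
  'a' x 1 => "a1"
  'b' x 1 => "b1"
Compressed: "a1b1c2a1b1"
Compressed length: 10

10


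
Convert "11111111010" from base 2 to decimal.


Input: "11111111010" in base 2
Positional expansion:
  Digit '1' (value 1) x 2^10 = 1024
  Digit '1' (value 1) x 2^9 = 512
  Digit '1' (value 1) x 2^8 = 256
  Digit '1' (value 1) x 2^7 = 128
  Digit '1' (value 1) x 2^6 = 64
  Digit '1' (value 1) x 2^5 = 32
  Digit '1' (value 1) x 2^4 = 16
  Digit '1' (value 1) x 2^3 = 8
  Digit '0' (value 0) x 2^2 = 0
  Digit '1' (value 1) x 2^1 = 2
  Digit '0' (value 0) x 2^0 = 0
Sum = 2042

2042


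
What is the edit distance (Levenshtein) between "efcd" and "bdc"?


Computing edit distance: "efcd" -> "bdc"
DP table:
           b    d    c
      0    1    2    3
  e   1    1    2    3
  f   2    2    2    3
  c   3    3    3    2
  d   4    4    3    3
Edit distance = dp[4][3] = 3

3


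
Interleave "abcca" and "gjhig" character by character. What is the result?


Interleaving "abcca" and "gjhig":
  Position 0: 'a' from first, 'g' from second => "ag"
  Position 1: 'b' from first, 'j' from second => "bj"
  Position 2: 'c' from first, 'h' from second => "ch"
  Position 3: 'c' from first, 'i' from second => "ci"
  Position 4: 'a' from first, 'g' from second => "ag"
Result: agbjchciag

agbjchciag


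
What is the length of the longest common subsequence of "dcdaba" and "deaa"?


LCS of "dcdaba" and "deaa"
DP table:
           d    e    a    a
      0    0    0    0    0
  d   0    1    1    1    1
  c   0    1    1    1    1
  d   0    1    1    1    1
  a   0    1    1    2    2
  b   0    1    1    2    2
  a   0    1    1    2    3
LCS length = dp[6][4] = 3

3


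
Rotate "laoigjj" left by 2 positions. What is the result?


Input: "laoigjj", rotate left by 2
First 2 characters: "la"
Remaining characters: "oigjj"
Concatenate remaining + first: "oigjj" + "la" = "oigjjla"

oigjjla


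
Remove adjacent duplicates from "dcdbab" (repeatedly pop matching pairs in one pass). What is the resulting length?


Input: dcdbab
Stack-based adjacent duplicate removal:
  Read 'd': push. Stack: d
  Read 'c': push. Stack: dc
  Read 'd': push. Stack: dcd
  Read 'b': push. Stack: dcdb
  Read 'a': push. Stack: dcdba
  Read 'b': push. Stack: dcdbab
Final stack: "dcdbab" (length 6)

6


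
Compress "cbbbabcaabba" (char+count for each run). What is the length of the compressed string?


Input: cbbbabcaabba
Runs:
  'c' x 1 => "c1"
  'b' x 3 => "b3"
  'a' x 1 => "a1"
  'b' x 1 => "b1"
  'c' x 1 => "c1"
  'a' x 2 => "a2"
  'b' x 2 => "b2"
  'a' x 1 => "a1"
Compressed: "c1b3a1b1c1a2b2a1"
Compressed length: 16

16


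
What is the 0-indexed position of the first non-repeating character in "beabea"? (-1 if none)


Input: beabea
Character frequencies:
  'a': 2
  'b': 2
  'e': 2
Scanning left to right for freq == 1:
  Position 0 ('b'): freq=2, skip
  Position 1 ('e'): freq=2, skip
  Position 2 ('a'): freq=2, skip
  Position 3 ('b'): freq=2, skip
  Position 4 ('e'): freq=2, skip
  Position 5 ('a'): freq=2, skip
  No unique character found => answer = -1

-1


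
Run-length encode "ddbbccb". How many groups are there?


Input: ddbbccb
Scanning for consecutive runs:
  Group 1: 'd' x 2 (positions 0-1)
  Group 2: 'b' x 2 (positions 2-3)
  Group 3: 'c' x 2 (positions 4-5)
  Group 4: 'b' x 1 (positions 6-6)
Total groups: 4

4


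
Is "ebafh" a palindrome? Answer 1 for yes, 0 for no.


Input: ebafh
Reversed: hfabe
  Compare pos 0 ('e') with pos 4 ('h'): MISMATCH
  Compare pos 1 ('b') with pos 3 ('f'): MISMATCH
Result: not a palindrome

0


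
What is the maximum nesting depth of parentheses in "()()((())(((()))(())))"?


Input: "()()((())(((()))(())))"
Tracking depth:
  Position 0 '(': depth becomes 1
  Position 1 ')': depth becomes 0
  Position 2 '(': depth becomes 1
  Position 3 ')': depth becomes 0
  Position 4 '(': depth becomes 1
  Position 5 '(': depth becomes 2
  Position 6 '(': depth becomes 3
  Position 7 ')': depth becomes 2
  Position 8 ')': depth becomes 1
  Position 9 '(': depth becomes 2
  Position 10 '(': depth becomes 3
  Position 11 '(': depth becomes 4
  Position 12 '(': depth becomes 5
  Position 13 ')': depth becomes 4
  Position 14 ')': depth becomes 3
  Position 15 ')': depth becomes 2
  Position 16 '(': depth becomes 3
  Position 17 '(': depth becomes 4
  Position 18 ')': depth becomes 3
  Position 19 ')': depth becomes 2
  Position 20 ')': depth becomes 1
  Position 21 ')': depth becomes 0
Maximum depth reached: 5

5


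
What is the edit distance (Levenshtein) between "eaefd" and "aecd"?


Computing edit distance: "eaefd" -> "aecd"
DP table:
           a    e    c    d
      0    1    2    3    4
  e   1    1    1    2    3
  a   2    1    2    2    3
  e   3    2    1    2    3
  f   4    3    2    2    3
  d   5    4    3    3    2
Edit distance = dp[5][4] = 2

2


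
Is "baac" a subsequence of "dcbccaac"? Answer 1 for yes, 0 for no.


Check if "baac" is a subsequence of "dcbccaac"
Greedy scan:
  Position 0 ('d'): no match needed
  Position 1 ('c'): no match needed
  Position 2 ('b'): matches sub[0] = 'b'
  Position 3 ('c'): no match needed
  Position 4 ('c'): no match needed
  Position 5 ('a'): matches sub[1] = 'a'
  Position 6 ('a'): matches sub[2] = 'a'
  Position 7 ('c'): matches sub[3] = 'c'
All 4 characters matched => is a subsequence

1


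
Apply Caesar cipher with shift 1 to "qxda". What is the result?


Caesar cipher: shift "qxda" by 1
  'q' (pos 16) + 1 = pos 17 = 'r'
  'x' (pos 23) + 1 = pos 24 = 'y'
  'd' (pos 3) + 1 = pos 4 = 'e'
  'a' (pos 0) + 1 = pos 1 = 'b'
Result: ryeb

ryeb


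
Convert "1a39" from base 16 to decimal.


Input: "1a39" in base 16
Positional expansion:
  Digit '1' (value 1) x 16^3 = 4096
  Digit 'a' (value 10) x 16^2 = 2560
  Digit '3' (value 3) x 16^1 = 48
  Digit '9' (value 9) x 16^0 = 9
Sum = 6713

6713


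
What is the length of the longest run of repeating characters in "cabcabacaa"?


Input: "cabcabacaa"
Scanning for longest run:
  Position 1 ('a'): new char, reset run to 1
  Position 2 ('b'): new char, reset run to 1
  Position 3 ('c'): new char, reset run to 1
  Position 4 ('a'): new char, reset run to 1
  Position 5 ('b'): new char, reset run to 1
  Position 6 ('a'): new char, reset run to 1
  Position 7 ('c'): new char, reset run to 1
  Position 8 ('a'): new char, reset run to 1
  Position 9 ('a'): continues run of 'a', length=2
Longest run: 'a' with length 2

2


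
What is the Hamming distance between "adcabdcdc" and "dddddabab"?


Comparing "adcabdcdc" and "dddddabab" position by position:
  Position 0: 'a' vs 'd' => differ
  Position 1: 'd' vs 'd' => same
  Position 2: 'c' vs 'd' => differ
  Position 3: 'a' vs 'd' => differ
  Position 4: 'b' vs 'd' => differ
  Position 5: 'd' vs 'a' => differ
  Position 6: 'c' vs 'b' => differ
  Position 7: 'd' vs 'a' => differ
  Position 8: 'c' vs 'b' => differ
Total differences (Hamming distance): 8

8


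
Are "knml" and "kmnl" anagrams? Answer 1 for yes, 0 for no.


Strings: "knml", "kmnl"
Sorted first:  klmn
Sorted second: klmn
Sorted forms match => anagrams

1


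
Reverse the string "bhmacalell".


Input: bhmacalell
Reading characters right to left:
  Position 9: 'l'
  Position 8: 'l'
  Position 7: 'e'
  Position 6: 'l'
  Position 5: 'a'
  Position 4: 'c'
  Position 3: 'a'
  Position 2: 'm'
  Position 1: 'h'
  Position 0: 'b'
Reversed: llelacamhb

llelacamhb


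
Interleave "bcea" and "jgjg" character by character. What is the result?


Interleaving "bcea" and "jgjg":
  Position 0: 'b' from first, 'j' from second => "bj"
  Position 1: 'c' from first, 'g' from second => "cg"
  Position 2: 'e' from first, 'j' from second => "ej"
  Position 3: 'a' from first, 'g' from second => "ag"
Result: bjcgejag

bjcgejag


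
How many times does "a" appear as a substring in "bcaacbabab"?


Searching for "a" in "bcaacbabab"
Scanning each position:
  Position 0: "b" => no
  Position 1: "c" => no
  Position 2: "a" => MATCH
  Position 3: "a" => MATCH
  Position 4: "c" => no
  Position 5: "b" => no
  Position 6: "a" => MATCH
  Position 7: "b" => no
  Position 8: "a" => MATCH
  Position 9: "b" => no
Total occurrences: 4

4


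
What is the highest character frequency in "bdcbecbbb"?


Input: bdcbecbbb
Character counts:
  'b': 5
  'c': 2
  'd': 1
  'e': 1
Maximum frequency: 5

5


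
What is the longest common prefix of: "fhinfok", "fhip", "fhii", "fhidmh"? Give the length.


Words: fhinfok, fhip, fhii, fhidmh
  Position 0: all 'f' => match
  Position 1: all 'h' => match
  Position 2: all 'i' => match
  Position 3: ('n', 'p', 'i', 'd') => mismatch, stop
LCP = "fhi" (length 3)

3


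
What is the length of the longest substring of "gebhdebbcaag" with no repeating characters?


Input: "gebhdebbcaag"
Sliding window (track last position of each char):
  Position 0 ('g'): window [0,0] length 1 -- new best
  Position 1 ('e'): window [0,1] length 2 -- new best
  Position 2 ('b'): window [0,2] length 3 -- new best
  Position 3 ('h'): window [0,3] length 4 -- new best
  Position 4 ('d'): window [0,4] length 5 -- new best
  Position 5 ('e'): repeat (last at 1), move window start to 2
  Position 5 ('e'): window [2,5] length 4
  Position 6 ('b'): repeat (last at 2), move window start to 3
  Position 6 ('b'): window [3,6] length 4
  Position 7 ('b'): repeat (last at 6), move window start to 7
  Position 7 ('b'): window [7,7] length 1
  Position 8 ('c'): window [7,8] length 2
  Position 9 ('a'): window [7,9] length 3
  Position 10 ('a'): repeat (last at 9), move window start to 10
  Position 10 ('a'): window [10,10] length 1
  Position 11 ('g'): window [10,11] length 2
Longest substring with no repeats: "gebhd" with length 5

5


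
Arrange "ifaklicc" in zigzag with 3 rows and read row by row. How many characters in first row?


Zigzag "ifaklicc" into 3 rows:
Placing characters:
  'i' => row 0
  'f' => row 1
  'a' => row 2
  'k' => row 1
  'l' => row 0
  'i' => row 1
  'c' => row 2
  'c' => row 1
Rows:
  Row 0: "il"
  Row 1: "fkic"
  Row 2: "ac"
First row length: 2

2


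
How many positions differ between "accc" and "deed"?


Comparing "accc" and "deed" position by position:
  Position 0: 'a' vs 'd' => DIFFER
  Position 1: 'c' vs 'e' => DIFFER
  Position 2: 'c' vs 'e' => DIFFER
  Position 3: 'c' vs 'd' => DIFFER
Positions that differ: 4

4


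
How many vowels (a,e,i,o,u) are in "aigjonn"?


Input: aigjonn
Checking each character:
  'a' at position 0: vowel (running total: 1)
  'i' at position 1: vowel (running total: 2)
  'g' at position 2: consonant
  'j' at position 3: consonant
  'o' at position 4: vowel (running total: 3)
  'n' at position 5: consonant
  'n' at position 6: consonant
Total vowels: 3

3


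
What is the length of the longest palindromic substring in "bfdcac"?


Input: "bfdcac"
Checking substrings for palindromes:
  [3:6] "cac" (len 3) => palindrome
Longest palindromic substring: "cac" with length 3

3


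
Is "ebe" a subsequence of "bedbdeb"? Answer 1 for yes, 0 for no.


Check if "ebe" is a subsequence of "bedbdeb"
Greedy scan:
  Position 0 ('b'): no match needed
  Position 1 ('e'): matches sub[0] = 'e'
  Position 2 ('d'): no match needed
  Position 3 ('b'): matches sub[1] = 'b'
  Position 4 ('d'): no match needed
  Position 5 ('e'): matches sub[2] = 'e'
  Position 6 ('b'): no match needed
All 3 characters matched => is a subsequence

1


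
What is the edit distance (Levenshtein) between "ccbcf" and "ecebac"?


Computing edit distance: "ccbcf" -> "ecebac"
DP table:
           e    c    e    b    a    c
      0    1    2    3    4    5    6
  c   1    1    1    2    3    4    5
  c   2    2    1    2    3    4    4
  b   3    3    2    2    2    3    4
  c   4    4    3    3    3    3    3
  f   5    5    4    4    4    4    4
Edit distance = dp[5][6] = 4

4


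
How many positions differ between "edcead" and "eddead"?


Comparing "edcead" and "eddead" position by position:
  Position 0: 'e' vs 'e' => same
  Position 1: 'd' vs 'd' => same
  Position 2: 'c' vs 'd' => DIFFER
  Position 3: 'e' vs 'e' => same
  Position 4: 'a' vs 'a' => same
  Position 5: 'd' vs 'd' => same
Positions that differ: 1

1


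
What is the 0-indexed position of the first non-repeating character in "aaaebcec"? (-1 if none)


Input: aaaebcec
Character frequencies:
  'a': 3
  'b': 1
  'c': 2
  'e': 2
Scanning left to right for freq == 1:
  Position 0 ('a'): freq=3, skip
  Position 1 ('a'): freq=3, skip
  Position 2 ('a'): freq=3, skip
  Position 3 ('e'): freq=2, skip
  Position 4 ('b'): unique! => answer = 4

4


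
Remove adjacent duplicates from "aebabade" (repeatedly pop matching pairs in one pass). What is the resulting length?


Input: aebabade
Stack-based adjacent duplicate removal:
  Read 'a': push. Stack: a
  Read 'e': push. Stack: ae
  Read 'b': push. Stack: aeb
  Read 'a': push. Stack: aeba
  Read 'b': push. Stack: aebab
  Read 'a': push. Stack: aebaba
  Read 'd': push. Stack: aebabad
  Read 'e': push. Stack: aebabade
Final stack: "aebabade" (length 8)

8


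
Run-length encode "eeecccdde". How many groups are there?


Input: eeecccdde
Scanning for consecutive runs:
  Group 1: 'e' x 3 (positions 0-2)
  Group 2: 'c' x 3 (positions 3-5)
  Group 3: 'd' x 2 (positions 6-7)
  Group 4: 'e' x 1 (positions 8-8)
Total groups: 4

4


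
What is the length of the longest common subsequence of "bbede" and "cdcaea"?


LCS of "bbede" and "cdcaea"
DP table:
           c    d    c    a    e    a
      0    0    0    0    0    0    0
  b   0    0    0    0    0    0    0
  b   0    0    0    0    0    0    0
  e   0    0    0    0    0    1    1
  d   0    0    1    1    1    1    1
  e   0    0    1    1    1    2    2
LCS length = dp[5][6] = 2

2


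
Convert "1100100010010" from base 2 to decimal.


Input: "1100100010010" in base 2
Positional expansion:
  Digit '1' (value 1) x 2^12 = 4096
  Digit '1' (value 1) x 2^11 = 2048
  Digit '0' (value 0) x 2^10 = 0
  Digit '0' (value 0) x 2^9 = 0
  Digit '1' (value 1) x 2^8 = 256
  Digit '0' (value 0) x 2^7 = 0
  Digit '0' (value 0) x 2^6 = 0
  Digit '0' (value 0) x 2^5 = 0
  Digit '1' (value 1) x 2^4 = 16
  Digit '0' (value 0) x 2^3 = 0
  Digit '0' (value 0) x 2^2 = 0
  Digit '1' (value 1) x 2^1 = 2
  Digit '0' (value 0) x 2^0 = 0
Sum = 6418

6418


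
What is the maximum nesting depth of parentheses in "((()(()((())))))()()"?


Input: "((()(()((())))))()()"
Tracking depth:
  Position 0 '(': depth becomes 1
  Position 1 '(': depth becomes 2
  Position 2 '(': depth becomes 3
  Position 3 ')': depth becomes 2
  Position 4 '(': depth becomes 3
  Position 5 '(': depth becomes 4
  Position 6 ')': depth becomes 3
  Position 7 '(': depth becomes 4
  Position 8 '(': depth becomes 5
  Position 9 '(': depth becomes 6
  Position 10 ')': depth becomes 5
  Position 11 ')': depth becomes 4
  Position 12 ')': depth becomes 3
  Position 13 ')': depth becomes 2
  Position 14 ')': depth becomes 1
  Position 15 ')': depth becomes 0
  Position 16 '(': depth becomes 1
  Position 17 ')': depth becomes 0
  Position 18 '(': depth becomes 1
  Position 19 ')': depth becomes 0
Maximum depth reached: 6

6


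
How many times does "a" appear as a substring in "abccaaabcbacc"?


Searching for "a" in "abccaaabcbacc"
Scanning each position:
  Position 0: "a" => MATCH
  Position 1: "b" => no
  Position 2: "c" => no
  Position 3: "c" => no
  Position 4: "a" => MATCH
  Position 5: "a" => MATCH
  Position 6: "a" => MATCH
  Position 7: "b" => no
  Position 8: "c" => no
  Position 9: "b" => no
  Position 10: "a" => MATCH
  Position 11: "c" => no
  Position 12: "c" => no
Total occurrences: 5

5


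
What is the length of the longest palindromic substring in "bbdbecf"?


Input: "bbdbecf"
Checking substrings for palindromes:
  [1:4] "bdb" (len 3) => palindrome
  [0:2] "bb" (len 2) => palindrome
Longest palindromic substring: "bdb" with length 3

3


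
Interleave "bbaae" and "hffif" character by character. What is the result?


Interleaving "bbaae" and "hffif":
  Position 0: 'b' from first, 'h' from second => "bh"
  Position 1: 'b' from first, 'f' from second => "bf"
  Position 2: 'a' from first, 'f' from second => "af"
  Position 3: 'a' from first, 'i' from second => "ai"
  Position 4: 'e' from first, 'f' from second => "ef"
Result: bhbfafaief

bhbfafaief


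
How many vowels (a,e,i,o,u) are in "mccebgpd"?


Input: mccebgpd
Checking each character:
  'm' at position 0: consonant
  'c' at position 1: consonant
  'c' at position 2: consonant
  'e' at position 3: vowel (running total: 1)
  'b' at position 4: consonant
  'g' at position 5: consonant
  'p' at position 6: consonant
  'd' at position 7: consonant
Total vowels: 1

1


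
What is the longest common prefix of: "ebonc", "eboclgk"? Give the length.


Words: ebonc, eboclgk
  Position 0: all 'e' => match
  Position 1: all 'b' => match
  Position 2: all 'o' => match
  Position 3: ('n', 'c') => mismatch, stop
LCP = "ebo" (length 3)

3


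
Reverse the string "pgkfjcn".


Input: pgkfjcn
Reading characters right to left:
  Position 6: 'n'
  Position 5: 'c'
  Position 4: 'j'
  Position 3: 'f'
  Position 2: 'k'
  Position 1: 'g'
  Position 0: 'p'
Reversed: ncjfkgp

ncjfkgp


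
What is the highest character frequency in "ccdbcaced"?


Input: ccdbcaced
Character counts:
  'a': 1
  'b': 1
  'c': 4
  'd': 2
  'e': 1
Maximum frequency: 4

4


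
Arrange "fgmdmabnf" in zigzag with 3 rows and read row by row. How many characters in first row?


Zigzag "fgmdmabnf" into 3 rows:
Placing characters:
  'f' => row 0
  'g' => row 1
  'm' => row 2
  'd' => row 1
  'm' => row 0
  'a' => row 1
  'b' => row 2
  'n' => row 1
  'f' => row 0
Rows:
  Row 0: "fmf"
  Row 1: "gdan"
  Row 2: "mb"
First row length: 3

3


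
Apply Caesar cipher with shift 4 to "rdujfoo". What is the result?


Caesar cipher: shift "rdujfoo" by 4
  'r' (pos 17) + 4 = pos 21 = 'v'
  'd' (pos 3) + 4 = pos 7 = 'h'
  'u' (pos 20) + 4 = pos 24 = 'y'
  'j' (pos 9) + 4 = pos 13 = 'n'
  'f' (pos 5) + 4 = pos 9 = 'j'
  'o' (pos 14) + 4 = pos 18 = 's'
  'o' (pos 14) + 4 = pos 18 = 's'
Result: vhynjss

vhynjss


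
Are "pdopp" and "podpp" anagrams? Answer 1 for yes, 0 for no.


Strings: "pdopp", "podpp"
Sorted first:  doppp
Sorted second: doppp
Sorted forms match => anagrams

1


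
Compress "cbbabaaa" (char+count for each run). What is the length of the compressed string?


Input: cbbabaaa
Runs:
  'c' x 1 => "c1"
  'b' x 2 => "b2"
  'a' x 1 => "a1"
  'b' x 1 => "b1"
  'a' x 3 => "a3"
Compressed: "c1b2a1b1a3"
Compressed length: 10

10


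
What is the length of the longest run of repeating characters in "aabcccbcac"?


Input: "aabcccbcac"
Scanning for longest run:
  Position 1 ('a'): continues run of 'a', length=2
  Position 2 ('b'): new char, reset run to 1
  Position 3 ('c'): new char, reset run to 1
  Position 4 ('c'): continues run of 'c', length=2
  Position 5 ('c'): continues run of 'c', length=3
  Position 6 ('b'): new char, reset run to 1
  Position 7 ('c'): new char, reset run to 1
  Position 8 ('a'): new char, reset run to 1
  Position 9 ('c'): new char, reset run to 1
Longest run: 'c' with length 3

3


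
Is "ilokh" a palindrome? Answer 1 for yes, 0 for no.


Input: ilokh
Reversed: hkoli
  Compare pos 0 ('i') with pos 4 ('h'): MISMATCH
  Compare pos 1 ('l') with pos 3 ('k'): MISMATCH
Result: not a palindrome

0


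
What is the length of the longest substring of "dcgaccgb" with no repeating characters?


Input: "dcgaccgb"
Sliding window (track last position of each char):
  Position 0 ('d'): window [0,0] length 1 -- new best
  Position 1 ('c'): window [0,1] length 2 -- new best
  Position 2 ('g'): window [0,2] length 3 -- new best
  Position 3 ('a'): window [0,3] length 4 -- new best
  Position 4 ('c'): repeat (last at 1), move window start to 2
  Position 4 ('c'): window [2,4] length 3
  Position 5 ('c'): repeat (last at 4), move window start to 5
  Position 5 ('c'): window [5,5] length 1
  Position 6 ('g'): window [5,6] length 2
  Position 7 ('b'): window [5,7] length 3
Longest substring with no repeats: "dcga" with length 4

4


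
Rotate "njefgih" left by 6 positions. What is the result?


Input: "njefgih", rotate left by 6
First 6 characters: "njefgi"
Remaining characters: "h"
Concatenate remaining + first: "h" + "njefgi" = "hnjefgi"

hnjefgi


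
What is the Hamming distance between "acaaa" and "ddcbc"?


Comparing "acaaa" and "ddcbc" position by position:
  Position 0: 'a' vs 'd' => differ
  Position 1: 'c' vs 'd' => differ
  Position 2: 'a' vs 'c' => differ
  Position 3: 'a' vs 'b' => differ
  Position 4: 'a' vs 'c' => differ
Total differences (Hamming distance): 5

5


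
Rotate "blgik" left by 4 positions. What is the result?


Input: "blgik", rotate left by 4
First 4 characters: "blgi"
Remaining characters: "k"
Concatenate remaining + first: "k" + "blgi" = "kblgi"

kblgi


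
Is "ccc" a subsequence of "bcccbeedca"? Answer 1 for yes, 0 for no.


Check if "ccc" is a subsequence of "bcccbeedca"
Greedy scan:
  Position 0 ('b'): no match needed
  Position 1 ('c'): matches sub[0] = 'c'
  Position 2 ('c'): matches sub[1] = 'c'
  Position 3 ('c'): matches sub[2] = 'c'
  Position 4 ('b'): no match needed
  Position 5 ('e'): no match needed
  Position 6 ('e'): no match needed
  Position 7 ('d'): no match needed
  Position 8 ('c'): no match needed
  Position 9 ('a'): no match needed
All 3 characters matched => is a subsequence

1


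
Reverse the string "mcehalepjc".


Input: mcehalepjc
Reading characters right to left:
  Position 9: 'c'
  Position 8: 'j'
  Position 7: 'p'
  Position 6: 'e'
  Position 5: 'l'
  Position 4: 'a'
  Position 3: 'h'
  Position 2: 'e'
  Position 1: 'c'
  Position 0: 'm'
Reversed: cjpelahecm

cjpelahecm


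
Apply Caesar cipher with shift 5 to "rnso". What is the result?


Caesar cipher: shift "rnso" by 5
  'r' (pos 17) + 5 = pos 22 = 'w'
  'n' (pos 13) + 5 = pos 18 = 's'
  's' (pos 18) + 5 = pos 23 = 'x'
  'o' (pos 14) + 5 = pos 19 = 't'
Result: wsxt

wsxt


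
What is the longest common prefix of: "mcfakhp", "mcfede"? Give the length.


Words: mcfakhp, mcfede
  Position 0: all 'm' => match
  Position 1: all 'c' => match
  Position 2: all 'f' => match
  Position 3: ('a', 'e') => mismatch, stop
LCP = "mcf" (length 3)

3


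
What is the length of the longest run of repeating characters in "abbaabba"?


Input: "abbaabba"
Scanning for longest run:
  Position 1 ('b'): new char, reset run to 1
  Position 2 ('b'): continues run of 'b', length=2
  Position 3 ('a'): new char, reset run to 1
  Position 4 ('a'): continues run of 'a', length=2
  Position 5 ('b'): new char, reset run to 1
  Position 6 ('b'): continues run of 'b', length=2
  Position 7 ('a'): new char, reset run to 1
Longest run: 'b' with length 2

2


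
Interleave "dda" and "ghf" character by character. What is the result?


Interleaving "dda" and "ghf":
  Position 0: 'd' from first, 'g' from second => "dg"
  Position 1: 'd' from first, 'h' from second => "dh"
  Position 2: 'a' from first, 'f' from second => "af"
Result: dgdhaf

dgdhaf


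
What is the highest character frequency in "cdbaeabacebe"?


Input: cdbaeabacebe
Character counts:
  'a': 3
  'b': 3
  'c': 2
  'd': 1
  'e': 3
Maximum frequency: 3

3


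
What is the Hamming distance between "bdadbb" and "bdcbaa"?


Comparing "bdadbb" and "bdcbaa" position by position:
  Position 0: 'b' vs 'b' => same
  Position 1: 'd' vs 'd' => same
  Position 2: 'a' vs 'c' => differ
  Position 3: 'd' vs 'b' => differ
  Position 4: 'b' vs 'a' => differ
  Position 5: 'b' vs 'a' => differ
Total differences (Hamming distance): 4

4


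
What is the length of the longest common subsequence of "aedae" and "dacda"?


LCS of "aedae" and "dacda"
DP table:
           d    a    c    d    a
      0    0    0    0    0    0
  a   0    0    1    1    1    1
  e   0    0    1    1    1    1
  d   0    1    1    1    2    2
  a   0    1    2    2    2    3
  e   0    1    2    2    2    3
LCS length = dp[5][5] = 3

3


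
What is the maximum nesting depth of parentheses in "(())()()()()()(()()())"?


Input: "(())()()()()()(()()())"
Tracking depth:
  Position 0 '(': depth becomes 1
  Position 1 '(': depth becomes 2
  Position 2 ')': depth becomes 1
  Position 3 ')': depth becomes 0
  Position 4 '(': depth becomes 1
  Position 5 ')': depth becomes 0
  Position 6 '(': depth becomes 1
  Position 7 ')': depth becomes 0
  Position 8 '(': depth becomes 1
  Position 9 ')': depth becomes 0
  Position 10 '(': depth becomes 1
  Position 11 ')': depth becomes 0
  Position 12 '(': depth becomes 1
  Position 13 ')': depth becomes 0
  Position 14 '(': depth becomes 1
  Position 15 '(': depth becomes 2
  Position 16 ')': depth becomes 1
  Position 17 '(': depth becomes 2
  Position 18 ')': depth becomes 1
  Position 19 '(': depth becomes 2
  Position 20 ')': depth becomes 1
  Position 21 ')': depth becomes 0
Maximum depth reached: 2

2
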